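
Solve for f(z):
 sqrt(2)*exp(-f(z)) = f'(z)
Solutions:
 f(z) = log(C1 + sqrt(2)*z)


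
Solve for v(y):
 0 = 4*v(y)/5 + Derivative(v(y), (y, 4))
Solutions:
 v(y) = (C1*sin(5^(3/4)*y/5) + C2*cos(5^(3/4)*y/5))*exp(-5^(3/4)*y/5) + (C3*sin(5^(3/4)*y/5) + C4*cos(5^(3/4)*y/5))*exp(5^(3/4)*y/5)


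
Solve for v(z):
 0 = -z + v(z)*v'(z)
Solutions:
 v(z) = -sqrt(C1 + z^2)
 v(z) = sqrt(C1 + z^2)


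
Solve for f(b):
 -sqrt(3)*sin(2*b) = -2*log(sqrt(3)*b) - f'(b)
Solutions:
 f(b) = C1 - 2*b*log(b) - b*log(3) + 2*b - sqrt(3)*cos(2*b)/2


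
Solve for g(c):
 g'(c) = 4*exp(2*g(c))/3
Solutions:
 g(c) = log(-1/(C1 + 4*c))/2 - log(2) + log(6)/2
 g(c) = log(-sqrt(-1/(C1 + 4*c))) - log(2) + log(6)/2


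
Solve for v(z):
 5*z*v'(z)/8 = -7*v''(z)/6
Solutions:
 v(z) = C1 + C2*erf(sqrt(210)*z/28)


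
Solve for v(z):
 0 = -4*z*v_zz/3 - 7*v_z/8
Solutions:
 v(z) = C1 + C2*z^(11/32)


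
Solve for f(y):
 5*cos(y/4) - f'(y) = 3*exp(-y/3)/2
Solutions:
 f(y) = C1 + 20*sin(y/4) + 9*exp(-y/3)/2


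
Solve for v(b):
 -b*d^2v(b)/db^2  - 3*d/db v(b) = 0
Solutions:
 v(b) = C1 + C2/b^2


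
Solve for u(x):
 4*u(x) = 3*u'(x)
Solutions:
 u(x) = C1*exp(4*x/3)


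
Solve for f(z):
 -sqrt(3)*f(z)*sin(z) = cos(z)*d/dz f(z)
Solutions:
 f(z) = C1*cos(z)^(sqrt(3))


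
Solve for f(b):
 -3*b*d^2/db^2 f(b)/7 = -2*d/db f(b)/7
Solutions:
 f(b) = C1 + C2*b^(5/3)


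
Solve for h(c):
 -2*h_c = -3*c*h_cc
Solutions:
 h(c) = C1 + C2*c^(5/3)


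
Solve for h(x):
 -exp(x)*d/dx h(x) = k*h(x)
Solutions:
 h(x) = C1*exp(k*exp(-x))


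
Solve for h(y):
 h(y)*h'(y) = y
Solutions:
 h(y) = -sqrt(C1 + y^2)
 h(y) = sqrt(C1 + y^2)


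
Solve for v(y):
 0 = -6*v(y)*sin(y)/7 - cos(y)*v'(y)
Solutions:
 v(y) = C1*cos(y)^(6/7)


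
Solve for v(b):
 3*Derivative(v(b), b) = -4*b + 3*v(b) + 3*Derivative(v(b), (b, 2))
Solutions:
 v(b) = 4*b/3 + (C1*sin(sqrt(3)*b/2) + C2*cos(sqrt(3)*b/2))*exp(b/2) + 4/3


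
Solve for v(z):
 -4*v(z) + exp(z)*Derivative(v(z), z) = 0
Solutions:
 v(z) = C1*exp(-4*exp(-z))


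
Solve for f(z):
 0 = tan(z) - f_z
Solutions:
 f(z) = C1 - log(cos(z))


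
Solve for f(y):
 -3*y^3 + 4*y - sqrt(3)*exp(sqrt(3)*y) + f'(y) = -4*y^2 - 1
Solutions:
 f(y) = C1 + 3*y^4/4 - 4*y^3/3 - 2*y^2 - y + exp(sqrt(3)*y)


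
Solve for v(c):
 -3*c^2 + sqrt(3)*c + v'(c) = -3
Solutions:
 v(c) = C1 + c^3 - sqrt(3)*c^2/2 - 3*c


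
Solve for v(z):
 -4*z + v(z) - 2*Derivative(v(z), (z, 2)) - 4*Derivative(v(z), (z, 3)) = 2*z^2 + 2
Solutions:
 v(z) = C3*exp(z/2) + 2*z^2 + 4*z + (C1*sin(z/2) + C2*cos(z/2))*exp(-z/2) + 10


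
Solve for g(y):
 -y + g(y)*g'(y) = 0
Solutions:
 g(y) = -sqrt(C1 + y^2)
 g(y) = sqrt(C1 + y^2)


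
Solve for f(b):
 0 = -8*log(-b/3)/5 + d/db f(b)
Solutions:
 f(b) = C1 + 8*b*log(-b)/5 + 8*b*(-log(3) - 1)/5


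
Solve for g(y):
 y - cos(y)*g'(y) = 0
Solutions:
 g(y) = C1 + Integral(y/cos(y), y)


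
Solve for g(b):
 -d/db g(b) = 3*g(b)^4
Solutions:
 g(b) = (-3^(2/3) - 3*3^(1/6)*I)*(1/(C1 + 3*b))^(1/3)/6
 g(b) = (-3^(2/3) + 3*3^(1/6)*I)*(1/(C1 + 3*b))^(1/3)/6
 g(b) = (1/(C1 + 9*b))^(1/3)


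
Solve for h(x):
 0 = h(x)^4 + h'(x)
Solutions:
 h(x) = (-3^(2/3) - 3*3^(1/6)*I)*(1/(C1 + x))^(1/3)/6
 h(x) = (-3^(2/3) + 3*3^(1/6)*I)*(1/(C1 + x))^(1/3)/6
 h(x) = (1/(C1 + 3*x))^(1/3)


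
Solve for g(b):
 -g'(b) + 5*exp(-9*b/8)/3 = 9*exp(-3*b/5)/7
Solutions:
 g(b) = C1 + 15*exp(-3*b/5)/7 - 40*exp(-9*b/8)/27


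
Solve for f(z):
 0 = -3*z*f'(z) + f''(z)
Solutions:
 f(z) = C1 + C2*erfi(sqrt(6)*z/2)


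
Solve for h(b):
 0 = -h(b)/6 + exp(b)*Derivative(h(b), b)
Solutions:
 h(b) = C1*exp(-exp(-b)/6)


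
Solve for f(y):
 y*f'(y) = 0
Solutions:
 f(y) = C1


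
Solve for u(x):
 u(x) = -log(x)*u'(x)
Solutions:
 u(x) = C1*exp(-li(x))


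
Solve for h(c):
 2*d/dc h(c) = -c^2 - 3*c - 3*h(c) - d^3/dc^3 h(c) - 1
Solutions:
 h(c) = C3*exp(-c) - c^2/3 - 5*c/9 + (C1*sin(sqrt(11)*c/2) + C2*cos(sqrt(11)*c/2))*exp(c/2) + 1/27


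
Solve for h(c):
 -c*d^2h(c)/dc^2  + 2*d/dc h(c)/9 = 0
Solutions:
 h(c) = C1 + C2*c^(11/9)


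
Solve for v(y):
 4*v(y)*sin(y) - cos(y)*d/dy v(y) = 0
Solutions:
 v(y) = C1/cos(y)^4


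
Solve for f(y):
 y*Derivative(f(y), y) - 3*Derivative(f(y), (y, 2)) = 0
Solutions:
 f(y) = C1 + C2*erfi(sqrt(6)*y/6)


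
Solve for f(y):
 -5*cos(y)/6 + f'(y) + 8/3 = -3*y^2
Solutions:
 f(y) = C1 - y^3 - 8*y/3 + 5*sin(y)/6


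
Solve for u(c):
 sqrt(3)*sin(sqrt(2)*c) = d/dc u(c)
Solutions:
 u(c) = C1 - sqrt(6)*cos(sqrt(2)*c)/2


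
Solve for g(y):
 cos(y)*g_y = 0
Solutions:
 g(y) = C1


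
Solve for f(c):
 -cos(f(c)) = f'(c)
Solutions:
 f(c) = pi - asin((C1 + exp(2*c))/(C1 - exp(2*c)))
 f(c) = asin((C1 + exp(2*c))/(C1 - exp(2*c)))


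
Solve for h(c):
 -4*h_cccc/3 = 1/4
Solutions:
 h(c) = C1 + C2*c + C3*c^2 + C4*c^3 - c^4/128


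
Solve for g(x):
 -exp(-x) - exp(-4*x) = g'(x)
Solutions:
 g(x) = C1 + exp(-x) + exp(-4*x)/4


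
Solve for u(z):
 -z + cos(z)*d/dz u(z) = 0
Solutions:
 u(z) = C1 + Integral(z/cos(z), z)


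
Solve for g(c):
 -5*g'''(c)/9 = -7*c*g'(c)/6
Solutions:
 g(c) = C1 + Integral(C2*airyai(10^(2/3)*21^(1/3)*c/10) + C3*airybi(10^(2/3)*21^(1/3)*c/10), c)


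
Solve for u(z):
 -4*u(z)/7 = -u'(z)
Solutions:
 u(z) = C1*exp(4*z/7)


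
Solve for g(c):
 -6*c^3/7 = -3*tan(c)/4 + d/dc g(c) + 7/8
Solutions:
 g(c) = C1 - 3*c^4/14 - 7*c/8 - 3*log(cos(c))/4


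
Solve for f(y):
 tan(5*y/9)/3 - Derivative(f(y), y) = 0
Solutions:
 f(y) = C1 - 3*log(cos(5*y/9))/5


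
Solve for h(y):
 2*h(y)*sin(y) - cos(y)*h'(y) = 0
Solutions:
 h(y) = C1/cos(y)^2


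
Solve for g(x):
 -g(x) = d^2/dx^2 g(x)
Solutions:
 g(x) = C1*sin(x) + C2*cos(x)


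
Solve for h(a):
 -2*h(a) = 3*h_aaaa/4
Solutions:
 h(a) = (C1*sin(2^(1/4)*3^(3/4)*a/3) + C2*cos(2^(1/4)*3^(3/4)*a/3))*exp(-2^(1/4)*3^(3/4)*a/3) + (C3*sin(2^(1/4)*3^(3/4)*a/3) + C4*cos(2^(1/4)*3^(3/4)*a/3))*exp(2^(1/4)*3^(3/4)*a/3)


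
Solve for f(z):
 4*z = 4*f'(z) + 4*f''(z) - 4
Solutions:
 f(z) = C1 + C2*exp(-z) + z^2/2


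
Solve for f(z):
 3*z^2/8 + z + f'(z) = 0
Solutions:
 f(z) = C1 - z^3/8 - z^2/2


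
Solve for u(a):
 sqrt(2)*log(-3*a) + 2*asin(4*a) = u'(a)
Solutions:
 u(a) = C1 + sqrt(2)*a*(log(-a) - 1) + 2*a*asin(4*a) + sqrt(2)*a*log(3) + sqrt(1 - 16*a^2)/2


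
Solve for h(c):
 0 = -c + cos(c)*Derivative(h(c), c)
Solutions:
 h(c) = C1 + Integral(c/cos(c), c)


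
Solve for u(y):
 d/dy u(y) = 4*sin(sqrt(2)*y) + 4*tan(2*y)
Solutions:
 u(y) = C1 - 2*log(cos(2*y)) - 2*sqrt(2)*cos(sqrt(2)*y)


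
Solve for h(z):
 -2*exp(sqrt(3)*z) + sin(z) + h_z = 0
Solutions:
 h(z) = C1 + 2*sqrt(3)*exp(sqrt(3)*z)/3 + cos(z)


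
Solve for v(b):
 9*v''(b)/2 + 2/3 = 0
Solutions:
 v(b) = C1 + C2*b - 2*b^2/27


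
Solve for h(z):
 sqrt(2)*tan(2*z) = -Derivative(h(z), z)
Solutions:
 h(z) = C1 + sqrt(2)*log(cos(2*z))/2


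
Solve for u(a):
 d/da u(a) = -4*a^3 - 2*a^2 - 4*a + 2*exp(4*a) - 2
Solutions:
 u(a) = C1 - a^4 - 2*a^3/3 - 2*a^2 - 2*a + exp(4*a)/2


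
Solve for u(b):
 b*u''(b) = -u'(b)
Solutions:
 u(b) = C1 + C2*log(b)


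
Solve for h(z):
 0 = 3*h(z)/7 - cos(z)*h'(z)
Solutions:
 h(z) = C1*(sin(z) + 1)^(3/14)/(sin(z) - 1)^(3/14)


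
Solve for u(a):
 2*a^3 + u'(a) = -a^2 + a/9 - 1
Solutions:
 u(a) = C1 - a^4/2 - a^3/3 + a^2/18 - a


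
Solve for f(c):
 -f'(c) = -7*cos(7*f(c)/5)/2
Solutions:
 -7*c/2 - 5*log(sin(7*f(c)/5) - 1)/14 + 5*log(sin(7*f(c)/5) + 1)/14 = C1


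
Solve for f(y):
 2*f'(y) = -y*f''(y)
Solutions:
 f(y) = C1 + C2/y


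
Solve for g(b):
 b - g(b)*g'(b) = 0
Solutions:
 g(b) = -sqrt(C1 + b^2)
 g(b) = sqrt(C1 + b^2)


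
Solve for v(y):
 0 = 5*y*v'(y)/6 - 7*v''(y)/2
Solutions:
 v(y) = C1 + C2*erfi(sqrt(210)*y/42)


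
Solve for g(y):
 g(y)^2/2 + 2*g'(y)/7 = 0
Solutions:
 g(y) = 4/(C1 + 7*y)


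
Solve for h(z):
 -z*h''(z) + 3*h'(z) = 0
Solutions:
 h(z) = C1 + C2*z^4


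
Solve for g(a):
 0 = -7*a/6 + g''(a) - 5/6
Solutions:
 g(a) = C1 + C2*a + 7*a^3/36 + 5*a^2/12


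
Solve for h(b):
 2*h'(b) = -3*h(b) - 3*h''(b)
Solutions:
 h(b) = (C1*sin(2*sqrt(2)*b/3) + C2*cos(2*sqrt(2)*b/3))*exp(-b/3)


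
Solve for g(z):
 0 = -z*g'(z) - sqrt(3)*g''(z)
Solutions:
 g(z) = C1 + C2*erf(sqrt(2)*3^(3/4)*z/6)


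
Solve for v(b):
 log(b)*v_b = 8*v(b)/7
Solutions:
 v(b) = C1*exp(8*li(b)/7)


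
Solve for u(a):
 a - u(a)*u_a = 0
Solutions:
 u(a) = -sqrt(C1 + a^2)
 u(a) = sqrt(C1 + a^2)


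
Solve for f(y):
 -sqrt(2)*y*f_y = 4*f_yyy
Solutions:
 f(y) = C1 + Integral(C2*airyai(-sqrt(2)*y/2) + C3*airybi(-sqrt(2)*y/2), y)


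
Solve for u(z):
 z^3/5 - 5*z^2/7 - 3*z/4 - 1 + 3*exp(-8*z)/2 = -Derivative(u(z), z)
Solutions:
 u(z) = C1 - z^4/20 + 5*z^3/21 + 3*z^2/8 + z + 3*exp(-8*z)/16


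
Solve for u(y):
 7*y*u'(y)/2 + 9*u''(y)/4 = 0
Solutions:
 u(y) = C1 + C2*erf(sqrt(7)*y/3)


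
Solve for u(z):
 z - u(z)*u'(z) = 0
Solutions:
 u(z) = -sqrt(C1 + z^2)
 u(z) = sqrt(C1 + z^2)


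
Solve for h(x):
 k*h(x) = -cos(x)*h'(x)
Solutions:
 h(x) = C1*exp(k*(log(sin(x) - 1) - log(sin(x) + 1))/2)


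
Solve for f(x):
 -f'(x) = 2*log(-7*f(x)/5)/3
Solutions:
 3*Integral(1/(log(-_y) - log(5) + log(7)), (_y, f(x)))/2 = C1 - x


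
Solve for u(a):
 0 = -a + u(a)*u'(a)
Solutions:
 u(a) = -sqrt(C1 + a^2)
 u(a) = sqrt(C1 + a^2)


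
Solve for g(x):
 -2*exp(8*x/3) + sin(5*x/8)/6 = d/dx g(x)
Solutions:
 g(x) = C1 - 3*exp(8*x/3)/4 - 4*cos(5*x/8)/15


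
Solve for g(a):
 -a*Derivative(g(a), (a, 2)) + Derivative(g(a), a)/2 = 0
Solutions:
 g(a) = C1 + C2*a^(3/2)


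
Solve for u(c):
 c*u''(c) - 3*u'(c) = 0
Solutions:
 u(c) = C1 + C2*c^4


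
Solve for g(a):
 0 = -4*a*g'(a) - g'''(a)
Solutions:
 g(a) = C1 + Integral(C2*airyai(-2^(2/3)*a) + C3*airybi(-2^(2/3)*a), a)


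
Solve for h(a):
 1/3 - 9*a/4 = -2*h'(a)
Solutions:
 h(a) = C1 + 9*a^2/16 - a/6


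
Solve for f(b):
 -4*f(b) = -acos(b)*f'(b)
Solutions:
 f(b) = C1*exp(4*Integral(1/acos(b), b))


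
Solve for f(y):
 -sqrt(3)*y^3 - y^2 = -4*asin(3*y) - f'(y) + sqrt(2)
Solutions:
 f(y) = C1 + sqrt(3)*y^4/4 + y^3/3 - 4*y*asin(3*y) + sqrt(2)*y - 4*sqrt(1 - 9*y^2)/3


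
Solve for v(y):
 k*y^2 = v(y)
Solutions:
 v(y) = k*y^2


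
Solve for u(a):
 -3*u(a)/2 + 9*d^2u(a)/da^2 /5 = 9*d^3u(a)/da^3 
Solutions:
 u(a) = C1*exp(a*(2*2^(2/3)/(15*sqrt(5585) + 1121)^(1/3) + 4 + 2^(1/3)*(15*sqrt(5585) + 1121)^(1/3))/60)*sin(2^(1/3)*sqrt(3)*a*(-(15*sqrt(5585) + 1121)^(1/3) + 2*2^(1/3)/(15*sqrt(5585) + 1121)^(1/3))/60) + C2*exp(a*(2*2^(2/3)/(15*sqrt(5585) + 1121)^(1/3) + 4 + 2^(1/3)*(15*sqrt(5585) + 1121)^(1/3))/60)*cos(2^(1/3)*sqrt(3)*a*(-(15*sqrt(5585) + 1121)^(1/3) + 2*2^(1/3)/(15*sqrt(5585) + 1121)^(1/3))/60) + C3*exp(a*(-2^(1/3)*(15*sqrt(5585) + 1121)^(1/3) - 2*2^(2/3)/(15*sqrt(5585) + 1121)^(1/3) + 2)/30)


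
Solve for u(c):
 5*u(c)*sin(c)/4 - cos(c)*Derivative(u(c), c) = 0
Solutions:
 u(c) = C1/cos(c)^(5/4)


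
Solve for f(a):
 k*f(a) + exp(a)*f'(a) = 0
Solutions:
 f(a) = C1*exp(k*exp(-a))


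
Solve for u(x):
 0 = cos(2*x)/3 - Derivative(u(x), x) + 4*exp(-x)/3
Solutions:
 u(x) = C1 + sin(2*x)/6 - 4*exp(-x)/3


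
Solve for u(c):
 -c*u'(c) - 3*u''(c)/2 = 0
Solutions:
 u(c) = C1 + C2*erf(sqrt(3)*c/3)


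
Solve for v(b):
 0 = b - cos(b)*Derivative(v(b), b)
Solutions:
 v(b) = C1 + Integral(b/cos(b), b)


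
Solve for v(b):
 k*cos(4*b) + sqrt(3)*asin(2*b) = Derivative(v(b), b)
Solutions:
 v(b) = C1 + k*sin(4*b)/4 + sqrt(3)*(b*asin(2*b) + sqrt(1 - 4*b^2)/2)


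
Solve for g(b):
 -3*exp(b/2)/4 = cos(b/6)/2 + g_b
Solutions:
 g(b) = C1 - 3*exp(b/2)/2 - 3*sin(b/6)


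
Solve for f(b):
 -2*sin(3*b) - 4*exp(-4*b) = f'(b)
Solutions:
 f(b) = C1 + 2*cos(3*b)/3 + exp(-4*b)


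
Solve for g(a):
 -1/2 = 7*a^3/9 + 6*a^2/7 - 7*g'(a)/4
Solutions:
 g(a) = C1 + a^4/9 + 8*a^3/49 + 2*a/7


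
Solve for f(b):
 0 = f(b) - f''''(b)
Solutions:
 f(b) = C1*exp(-b) + C2*exp(b) + C3*sin(b) + C4*cos(b)


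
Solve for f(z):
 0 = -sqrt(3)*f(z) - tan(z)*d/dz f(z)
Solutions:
 f(z) = C1/sin(z)^(sqrt(3))


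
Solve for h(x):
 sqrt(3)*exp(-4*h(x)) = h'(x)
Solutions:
 h(x) = log(-I*(C1 + 4*sqrt(3)*x)^(1/4))
 h(x) = log(I*(C1 + 4*sqrt(3)*x)^(1/4))
 h(x) = log(-(C1 + 4*sqrt(3)*x)^(1/4))
 h(x) = log(C1 + 4*sqrt(3)*x)/4


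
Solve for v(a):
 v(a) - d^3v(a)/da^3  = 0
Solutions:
 v(a) = C3*exp(a) + (C1*sin(sqrt(3)*a/2) + C2*cos(sqrt(3)*a/2))*exp(-a/2)


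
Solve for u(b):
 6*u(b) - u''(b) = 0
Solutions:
 u(b) = C1*exp(-sqrt(6)*b) + C2*exp(sqrt(6)*b)


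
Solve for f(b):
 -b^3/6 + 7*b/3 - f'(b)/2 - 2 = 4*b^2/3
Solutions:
 f(b) = C1 - b^4/12 - 8*b^3/9 + 7*b^2/3 - 4*b


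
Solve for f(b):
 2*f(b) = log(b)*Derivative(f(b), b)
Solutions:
 f(b) = C1*exp(2*li(b))


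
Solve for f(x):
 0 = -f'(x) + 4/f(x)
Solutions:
 f(x) = -sqrt(C1 + 8*x)
 f(x) = sqrt(C1 + 8*x)


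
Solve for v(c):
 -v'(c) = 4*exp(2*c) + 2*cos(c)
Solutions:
 v(c) = C1 - 2*exp(2*c) - 2*sin(c)


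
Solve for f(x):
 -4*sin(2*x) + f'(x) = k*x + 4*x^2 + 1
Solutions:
 f(x) = C1 + k*x^2/2 + 4*x^3/3 + x - 2*cos(2*x)


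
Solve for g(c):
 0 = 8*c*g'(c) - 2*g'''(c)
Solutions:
 g(c) = C1 + Integral(C2*airyai(2^(2/3)*c) + C3*airybi(2^(2/3)*c), c)


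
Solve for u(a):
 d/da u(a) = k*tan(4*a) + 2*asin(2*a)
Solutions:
 u(a) = C1 + 2*a*asin(2*a) - k*log(cos(4*a))/4 + sqrt(1 - 4*a^2)


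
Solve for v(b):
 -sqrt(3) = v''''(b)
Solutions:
 v(b) = C1 + C2*b + C3*b^2 + C4*b^3 - sqrt(3)*b^4/24


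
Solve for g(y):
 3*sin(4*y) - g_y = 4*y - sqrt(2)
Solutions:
 g(y) = C1 - 2*y^2 + sqrt(2)*y - 3*cos(4*y)/4


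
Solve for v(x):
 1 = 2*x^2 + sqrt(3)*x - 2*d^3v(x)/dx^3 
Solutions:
 v(x) = C1 + C2*x + C3*x^2 + x^5/60 + sqrt(3)*x^4/48 - x^3/12


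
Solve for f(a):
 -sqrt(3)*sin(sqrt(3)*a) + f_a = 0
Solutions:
 f(a) = C1 - cos(sqrt(3)*a)


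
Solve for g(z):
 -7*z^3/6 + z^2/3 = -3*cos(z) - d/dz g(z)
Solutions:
 g(z) = C1 + 7*z^4/24 - z^3/9 - 3*sin(z)


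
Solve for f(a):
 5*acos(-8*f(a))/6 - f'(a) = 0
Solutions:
 Integral(1/acos(-8*_y), (_y, f(a))) = C1 + 5*a/6


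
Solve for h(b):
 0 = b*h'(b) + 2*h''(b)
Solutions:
 h(b) = C1 + C2*erf(b/2)


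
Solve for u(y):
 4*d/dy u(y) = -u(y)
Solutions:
 u(y) = C1*exp(-y/4)


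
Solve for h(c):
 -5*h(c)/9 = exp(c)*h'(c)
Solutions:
 h(c) = C1*exp(5*exp(-c)/9)


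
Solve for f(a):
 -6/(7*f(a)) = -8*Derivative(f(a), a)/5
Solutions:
 f(a) = -sqrt(C1 + 210*a)/14
 f(a) = sqrt(C1 + 210*a)/14


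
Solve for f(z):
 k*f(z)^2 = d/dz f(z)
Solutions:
 f(z) = -1/(C1 + k*z)


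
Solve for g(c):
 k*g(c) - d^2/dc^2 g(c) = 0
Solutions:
 g(c) = C1*exp(-c*sqrt(k)) + C2*exp(c*sqrt(k))


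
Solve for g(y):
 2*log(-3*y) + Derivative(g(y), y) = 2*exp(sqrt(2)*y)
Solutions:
 g(y) = C1 - 2*y*log(-y) + 2*y*(1 - log(3)) + sqrt(2)*exp(sqrt(2)*y)


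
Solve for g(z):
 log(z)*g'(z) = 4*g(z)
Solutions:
 g(z) = C1*exp(4*li(z))


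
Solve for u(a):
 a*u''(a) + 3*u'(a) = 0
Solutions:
 u(a) = C1 + C2/a^2


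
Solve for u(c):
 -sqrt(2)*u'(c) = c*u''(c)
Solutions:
 u(c) = C1 + C2*c^(1 - sqrt(2))


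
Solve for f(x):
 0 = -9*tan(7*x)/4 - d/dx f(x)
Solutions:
 f(x) = C1 + 9*log(cos(7*x))/28


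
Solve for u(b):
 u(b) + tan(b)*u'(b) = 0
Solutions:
 u(b) = C1/sin(b)


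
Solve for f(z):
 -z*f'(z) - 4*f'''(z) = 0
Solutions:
 f(z) = C1 + Integral(C2*airyai(-2^(1/3)*z/2) + C3*airybi(-2^(1/3)*z/2), z)


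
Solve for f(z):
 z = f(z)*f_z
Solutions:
 f(z) = -sqrt(C1 + z^2)
 f(z) = sqrt(C1 + z^2)


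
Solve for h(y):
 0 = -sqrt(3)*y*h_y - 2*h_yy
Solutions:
 h(y) = C1 + C2*erf(3^(1/4)*y/2)


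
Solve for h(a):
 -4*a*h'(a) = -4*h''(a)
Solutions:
 h(a) = C1 + C2*erfi(sqrt(2)*a/2)


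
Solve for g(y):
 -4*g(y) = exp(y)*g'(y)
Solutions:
 g(y) = C1*exp(4*exp(-y))


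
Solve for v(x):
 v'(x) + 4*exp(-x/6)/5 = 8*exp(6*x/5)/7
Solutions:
 v(x) = C1 + 20*exp(6*x/5)/21 + 24*exp(-x/6)/5


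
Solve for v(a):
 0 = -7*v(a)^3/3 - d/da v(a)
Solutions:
 v(a) = -sqrt(6)*sqrt(-1/(C1 - 7*a))/2
 v(a) = sqrt(6)*sqrt(-1/(C1 - 7*a))/2


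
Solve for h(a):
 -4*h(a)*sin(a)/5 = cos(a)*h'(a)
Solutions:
 h(a) = C1*cos(a)^(4/5)


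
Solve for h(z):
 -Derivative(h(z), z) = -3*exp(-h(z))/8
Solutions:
 h(z) = log(C1 + 3*z/8)


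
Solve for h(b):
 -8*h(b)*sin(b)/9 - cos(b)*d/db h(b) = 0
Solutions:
 h(b) = C1*cos(b)^(8/9)


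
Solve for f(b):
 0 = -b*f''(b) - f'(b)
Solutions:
 f(b) = C1 + C2*log(b)


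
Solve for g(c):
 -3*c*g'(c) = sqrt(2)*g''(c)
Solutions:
 g(c) = C1 + C2*erf(2^(1/4)*sqrt(3)*c/2)


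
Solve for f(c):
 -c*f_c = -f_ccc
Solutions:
 f(c) = C1 + Integral(C2*airyai(c) + C3*airybi(c), c)


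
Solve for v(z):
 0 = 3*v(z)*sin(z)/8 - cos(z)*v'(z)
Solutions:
 v(z) = C1/cos(z)^(3/8)


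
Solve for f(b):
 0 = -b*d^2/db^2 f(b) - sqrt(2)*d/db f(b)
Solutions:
 f(b) = C1 + C2*b^(1 - sqrt(2))


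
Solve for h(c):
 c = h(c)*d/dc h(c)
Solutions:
 h(c) = -sqrt(C1 + c^2)
 h(c) = sqrt(C1 + c^2)


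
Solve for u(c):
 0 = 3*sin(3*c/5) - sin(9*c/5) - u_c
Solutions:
 u(c) = C1 - 5*cos(3*c/5) + 5*cos(9*c/5)/9


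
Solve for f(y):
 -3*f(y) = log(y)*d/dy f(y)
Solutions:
 f(y) = C1*exp(-3*li(y))


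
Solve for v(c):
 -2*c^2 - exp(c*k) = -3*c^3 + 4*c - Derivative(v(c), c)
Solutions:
 v(c) = C1 - 3*c^4/4 + 2*c^3/3 + 2*c^2 + exp(c*k)/k


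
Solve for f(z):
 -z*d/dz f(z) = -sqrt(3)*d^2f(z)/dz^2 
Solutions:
 f(z) = C1 + C2*erfi(sqrt(2)*3^(3/4)*z/6)


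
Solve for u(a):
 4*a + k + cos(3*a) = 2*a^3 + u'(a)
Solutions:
 u(a) = C1 - a^4/2 + 2*a^2 + a*k + sin(3*a)/3


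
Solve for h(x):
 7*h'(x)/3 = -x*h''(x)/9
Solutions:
 h(x) = C1 + C2/x^20


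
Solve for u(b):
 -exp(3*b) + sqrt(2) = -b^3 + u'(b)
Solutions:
 u(b) = C1 + b^4/4 + sqrt(2)*b - exp(3*b)/3


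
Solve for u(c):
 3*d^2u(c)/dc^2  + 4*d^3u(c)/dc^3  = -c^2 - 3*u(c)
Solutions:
 u(c) = C1*exp(c*(-2 + (4*sqrt(39) + 25)^(-1/3) + (4*sqrt(39) + 25)^(1/3))/8)*sin(sqrt(3)*c*(-(4*sqrt(39) + 25)^(1/3) + (4*sqrt(39) + 25)^(-1/3))/8) + C2*exp(c*(-2 + (4*sqrt(39) + 25)^(-1/3) + (4*sqrt(39) + 25)^(1/3))/8)*cos(sqrt(3)*c*(-(4*sqrt(39) + 25)^(1/3) + (4*sqrt(39) + 25)^(-1/3))/8) + C3*exp(-c*((4*sqrt(39) + 25)^(-1/3) + 1 + (4*sqrt(39) + 25)^(1/3))/4) - c^2/3 + 2/3


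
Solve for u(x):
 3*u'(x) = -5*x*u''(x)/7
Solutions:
 u(x) = C1 + C2/x^(16/5)


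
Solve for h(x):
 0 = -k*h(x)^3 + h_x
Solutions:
 h(x) = -sqrt(2)*sqrt(-1/(C1 + k*x))/2
 h(x) = sqrt(2)*sqrt(-1/(C1 + k*x))/2


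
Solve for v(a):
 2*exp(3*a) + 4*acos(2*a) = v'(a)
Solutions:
 v(a) = C1 + 4*a*acos(2*a) - 2*sqrt(1 - 4*a^2) + 2*exp(3*a)/3


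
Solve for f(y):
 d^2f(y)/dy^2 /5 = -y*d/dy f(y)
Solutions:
 f(y) = C1 + C2*erf(sqrt(10)*y/2)


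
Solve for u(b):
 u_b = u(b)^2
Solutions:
 u(b) = -1/(C1 + b)


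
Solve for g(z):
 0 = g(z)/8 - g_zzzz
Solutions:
 g(z) = C1*exp(-2^(1/4)*z/2) + C2*exp(2^(1/4)*z/2) + C3*sin(2^(1/4)*z/2) + C4*cos(2^(1/4)*z/2)


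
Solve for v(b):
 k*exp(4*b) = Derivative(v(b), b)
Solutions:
 v(b) = C1 + k*exp(4*b)/4


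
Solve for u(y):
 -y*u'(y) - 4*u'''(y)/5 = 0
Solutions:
 u(y) = C1 + Integral(C2*airyai(-10^(1/3)*y/2) + C3*airybi(-10^(1/3)*y/2), y)


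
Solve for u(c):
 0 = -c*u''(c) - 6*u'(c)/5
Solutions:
 u(c) = C1 + C2/c^(1/5)


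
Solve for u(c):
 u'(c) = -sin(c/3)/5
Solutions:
 u(c) = C1 + 3*cos(c/3)/5


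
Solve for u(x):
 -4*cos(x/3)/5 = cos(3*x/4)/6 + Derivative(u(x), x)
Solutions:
 u(x) = C1 - 12*sin(x/3)/5 - 2*sin(3*x/4)/9


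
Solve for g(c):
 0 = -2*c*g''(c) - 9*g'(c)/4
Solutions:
 g(c) = C1 + C2/c^(1/8)


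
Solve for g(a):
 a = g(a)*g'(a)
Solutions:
 g(a) = -sqrt(C1 + a^2)
 g(a) = sqrt(C1 + a^2)


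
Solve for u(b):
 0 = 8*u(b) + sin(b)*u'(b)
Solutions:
 u(b) = C1*(cos(b)^4 + 4*cos(b)^3 + 6*cos(b)^2 + 4*cos(b) + 1)/(cos(b)^4 - 4*cos(b)^3 + 6*cos(b)^2 - 4*cos(b) + 1)


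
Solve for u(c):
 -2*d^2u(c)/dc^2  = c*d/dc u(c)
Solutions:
 u(c) = C1 + C2*erf(c/2)


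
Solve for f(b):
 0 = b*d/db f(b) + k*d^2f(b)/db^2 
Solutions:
 f(b) = C1 + C2*sqrt(k)*erf(sqrt(2)*b*sqrt(1/k)/2)


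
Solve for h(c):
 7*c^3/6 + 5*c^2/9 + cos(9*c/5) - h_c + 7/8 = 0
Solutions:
 h(c) = C1 + 7*c^4/24 + 5*c^3/27 + 7*c/8 + 5*sin(9*c/5)/9


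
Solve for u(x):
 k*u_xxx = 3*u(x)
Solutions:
 u(x) = C1*exp(3^(1/3)*x*(1/k)^(1/3)) + C2*exp(x*(-3^(1/3) + 3^(5/6)*I)*(1/k)^(1/3)/2) + C3*exp(-x*(3^(1/3) + 3^(5/6)*I)*(1/k)^(1/3)/2)


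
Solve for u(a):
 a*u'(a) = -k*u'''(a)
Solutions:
 u(a) = C1 + Integral(C2*airyai(a*(-1/k)^(1/3)) + C3*airybi(a*(-1/k)^(1/3)), a)


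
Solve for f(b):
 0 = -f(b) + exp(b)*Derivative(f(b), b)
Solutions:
 f(b) = C1*exp(-exp(-b))


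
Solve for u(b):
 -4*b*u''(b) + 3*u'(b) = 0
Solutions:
 u(b) = C1 + C2*b^(7/4)


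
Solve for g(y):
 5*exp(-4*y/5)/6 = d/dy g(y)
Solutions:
 g(y) = C1 - 25*exp(-4*y/5)/24


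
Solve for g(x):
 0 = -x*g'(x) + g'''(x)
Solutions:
 g(x) = C1 + Integral(C2*airyai(x) + C3*airybi(x), x)


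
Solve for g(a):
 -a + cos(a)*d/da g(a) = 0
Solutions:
 g(a) = C1 + Integral(a/cos(a), a)


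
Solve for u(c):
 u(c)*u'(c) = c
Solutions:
 u(c) = -sqrt(C1 + c^2)
 u(c) = sqrt(C1 + c^2)


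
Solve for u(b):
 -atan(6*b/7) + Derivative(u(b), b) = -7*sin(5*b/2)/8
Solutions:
 u(b) = C1 + b*atan(6*b/7) - 7*log(36*b^2 + 49)/12 + 7*cos(5*b/2)/20


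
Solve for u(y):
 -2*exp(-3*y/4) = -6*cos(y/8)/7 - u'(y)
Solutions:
 u(y) = C1 - 48*sin(y/8)/7 - 8*exp(-3*y/4)/3


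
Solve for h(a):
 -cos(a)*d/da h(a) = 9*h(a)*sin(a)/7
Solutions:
 h(a) = C1*cos(a)^(9/7)


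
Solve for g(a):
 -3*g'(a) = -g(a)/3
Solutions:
 g(a) = C1*exp(a/9)


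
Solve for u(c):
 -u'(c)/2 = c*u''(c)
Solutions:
 u(c) = C1 + C2*sqrt(c)


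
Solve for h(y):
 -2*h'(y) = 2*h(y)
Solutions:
 h(y) = C1*exp(-y)


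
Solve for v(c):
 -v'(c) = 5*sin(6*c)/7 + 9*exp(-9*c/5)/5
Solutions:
 v(c) = C1 + 5*cos(6*c)/42 + exp(-9*c/5)


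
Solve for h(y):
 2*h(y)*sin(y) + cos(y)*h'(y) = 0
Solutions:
 h(y) = C1*cos(y)^2


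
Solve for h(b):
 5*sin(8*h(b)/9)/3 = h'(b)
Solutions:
 -5*b/3 + 9*log(cos(8*h(b)/9) - 1)/16 - 9*log(cos(8*h(b)/9) + 1)/16 = C1


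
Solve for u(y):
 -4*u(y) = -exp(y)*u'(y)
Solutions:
 u(y) = C1*exp(-4*exp(-y))


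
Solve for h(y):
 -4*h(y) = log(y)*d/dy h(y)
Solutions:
 h(y) = C1*exp(-4*li(y))


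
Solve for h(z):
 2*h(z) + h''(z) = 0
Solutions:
 h(z) = C1*sin(sqrt(2)*z) + C2*cos(sqrt(2)*z)


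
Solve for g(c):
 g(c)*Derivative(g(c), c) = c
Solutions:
 g(c) = -sqrt(C1 + c^2)
 g(c) = sqrt(C1 + c^2)


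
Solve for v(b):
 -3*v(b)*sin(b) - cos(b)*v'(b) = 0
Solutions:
 v(b) = C1*cos(b)^3


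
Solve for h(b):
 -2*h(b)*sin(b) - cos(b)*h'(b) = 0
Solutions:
 h(b) = C1*cos(b)^2


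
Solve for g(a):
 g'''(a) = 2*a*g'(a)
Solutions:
 g(a) = C1 + Integral(C2*airyai(2^(1/3)*a) + C3*airybi(2^(1/3)*a), a)


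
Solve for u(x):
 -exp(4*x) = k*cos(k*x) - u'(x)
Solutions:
 u(x) = C1 + exp(4*x)/4 + sin(k*x)


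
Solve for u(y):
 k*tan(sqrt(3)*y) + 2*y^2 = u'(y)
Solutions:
 u(y) = C1 - sqrt(3)*k*log(cos(sqrt(3)*y))/3 + 2*y^3/3


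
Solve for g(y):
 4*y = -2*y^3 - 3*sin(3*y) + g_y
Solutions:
 g(y) = C1 + y^4/2 + 2*y^2 - cos(3*y)


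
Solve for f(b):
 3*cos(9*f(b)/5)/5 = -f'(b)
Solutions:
 3*b/5 - 5*log(sin(9*f(b)/5) - 1)/18 + 5*log(sin(9*f(b)/5) + 1)/18 = C1


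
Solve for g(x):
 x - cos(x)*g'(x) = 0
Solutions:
 g(x) = C1 + Integral(x/cos(x), x)


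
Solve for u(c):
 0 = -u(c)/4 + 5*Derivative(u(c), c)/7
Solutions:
 u(c) = C1*exp(7*c/20)


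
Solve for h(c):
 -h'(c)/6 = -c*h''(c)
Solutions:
 h(c) = C1 + C2*c^(7/6)


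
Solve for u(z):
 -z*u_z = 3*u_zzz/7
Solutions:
 u(z) = C1 + Integral(C2*airyai(-3^(2/3)*7^(1/3)*z/3) + C3*airybi(-3^(2/3)*7^(1/3)*z/3), z)


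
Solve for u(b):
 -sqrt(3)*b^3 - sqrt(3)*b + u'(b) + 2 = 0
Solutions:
 u(b) = C1 + sqrt(3)*b^4/4 + sqrt(3)*b^2/2 - 2*b


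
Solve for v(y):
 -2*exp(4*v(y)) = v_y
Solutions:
 v(y) = log(-I*(1/(C1 + 8*y))^(1/4))
 v(y) = log(I*(1/(C1 + 8*y))^(1/4))
 v(y) = log(-(1/(C1 + 8*y))^(1/4))
 v(y) = log(1/(C1 + 8*y))/4


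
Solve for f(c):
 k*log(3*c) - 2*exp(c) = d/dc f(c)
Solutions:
 f(c) = C1 + c*k*log(c) + c*k*(-1 + log(3)) - 2*exp(c)


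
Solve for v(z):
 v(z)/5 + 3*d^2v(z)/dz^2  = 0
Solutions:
 v(z) = C1*sin(sqrt(15)*z/15) + C2*cos(sqrt(15)*z/15)


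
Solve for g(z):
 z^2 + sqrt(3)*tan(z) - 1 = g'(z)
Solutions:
 g(z) = C1 + z^3/3 - z - sqrt(3)*log(cos(z))


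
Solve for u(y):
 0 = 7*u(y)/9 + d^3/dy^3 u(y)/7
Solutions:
 u(y) = C3*exp(-3^(1/3)*7^(2/3)*y/3) + (C1*sin(3^(5/6)*7^(2/3)*y/6) + C2*cos(3^(5/6)*7^(2/3)*y/6))*exp(3^(1/3)*7^(2/3)*y/6)


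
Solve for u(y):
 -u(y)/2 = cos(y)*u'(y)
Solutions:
 u(y) = C1*(sin(y) - 1)^(1/4)/(sin(y) + 1)^(1/4)


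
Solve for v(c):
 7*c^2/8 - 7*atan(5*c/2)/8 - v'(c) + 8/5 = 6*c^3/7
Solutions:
 v(c) = C1 - 3*c^4/14 + 7*c^3/24 - 7*c*atan(5*c/2)/8 + 8*c/5 + 7*log(25*c^2 + 4)/40


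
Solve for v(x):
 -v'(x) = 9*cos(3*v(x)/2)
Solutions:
 v(x) = -2*asin((C1 + exp(27*x))/(C1 - exp(27*x)))/3 + 2*pi/3
 v(x) = 2*asin((C1 + exp(27*x))/(C1 - exp(27*x)))/3


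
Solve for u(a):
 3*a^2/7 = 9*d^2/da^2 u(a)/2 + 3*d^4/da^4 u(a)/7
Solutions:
 u(a) = C1 + C2*a + C3*sin(sqrt(42)*a/2) + C4*cos(sqrt(42)*a/2) + a^4/126 - 4*a^2/441


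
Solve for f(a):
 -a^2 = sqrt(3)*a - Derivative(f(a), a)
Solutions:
 f(a) = C1 + a^3/3 + sqrt(3)*a^2/2


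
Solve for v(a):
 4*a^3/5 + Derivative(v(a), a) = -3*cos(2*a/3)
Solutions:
 v(a) = C1 - a^4/5 - 9*sin(2*a/3)/2


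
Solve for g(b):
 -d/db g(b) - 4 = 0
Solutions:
 g(b) = C1 - 4*b


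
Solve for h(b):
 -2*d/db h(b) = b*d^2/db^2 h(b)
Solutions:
 h(b) = C1 + C2/b


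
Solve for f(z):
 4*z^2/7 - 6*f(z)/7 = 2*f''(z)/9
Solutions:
 f(z) = C1*sin(3*sqrt(21)*z/7) + C2*cos(3*sqrt(21)*z/7) + 2*z^2/3 - 28/81


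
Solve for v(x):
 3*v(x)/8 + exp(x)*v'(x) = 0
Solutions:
 v(x) = C1*exp(3*exp(-x)/8)


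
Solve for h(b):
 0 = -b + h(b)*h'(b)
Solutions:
 h(b) = -sqrt(C1 + b^2)
 h(b) = sqrt(C1 + b^2)


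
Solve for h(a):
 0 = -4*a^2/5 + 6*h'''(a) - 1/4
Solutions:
 h(a) = C1 + C2*a + C3*a^2 + a^5/450 + a^3/144


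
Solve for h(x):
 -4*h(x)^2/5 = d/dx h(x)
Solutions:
 h(x) = 5/(C1 + 4*x)


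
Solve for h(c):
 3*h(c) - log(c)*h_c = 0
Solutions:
 h(c) = C1*exp(3*li(c))


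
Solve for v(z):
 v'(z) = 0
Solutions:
 v(z) = C1


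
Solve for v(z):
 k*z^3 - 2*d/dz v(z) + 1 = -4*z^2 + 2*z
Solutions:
 v(z) = C1 + k*z^4/8 + 2*z^3/3 - z^2/2 + z/2


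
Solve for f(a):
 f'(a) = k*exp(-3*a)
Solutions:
 f(a) = C1 - k*exp(-3*a)/3


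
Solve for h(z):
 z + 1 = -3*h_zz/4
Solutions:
 h(z) = C1 + C2*z - 2*z^3/9 - 2*z^2/3


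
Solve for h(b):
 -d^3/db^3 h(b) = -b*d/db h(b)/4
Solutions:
 h(b) = C1 + Integral(C2*airyai(2^(1/3)*b/2) + C3*airybi(2^(1/3)*b/2), b)


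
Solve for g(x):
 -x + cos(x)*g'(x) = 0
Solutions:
 g(x) = C1 + Integral(x/cos(x), x)


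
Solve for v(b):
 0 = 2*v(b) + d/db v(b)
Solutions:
 v(b) = C1*exp(-2*b)


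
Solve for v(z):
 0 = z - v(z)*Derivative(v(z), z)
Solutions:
 v(z) = -sqrt(C1 + z^2)
 v(z) = sqrt(C1 + z^2)


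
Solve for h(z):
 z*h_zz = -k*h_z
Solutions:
 h(z) = C1 + z^(1 - re(k))*(C2*sin(log(z)*Abs(im(k))) + C3*cos(log(z)*im(k)))


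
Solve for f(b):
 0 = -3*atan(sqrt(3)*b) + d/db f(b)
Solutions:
 f(b) = C1 + 3*b*atan(sqrt(3)*b) - sqrt(3)*log(3*b^2 + 1)/2


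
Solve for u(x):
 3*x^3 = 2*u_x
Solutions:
 u(x) = C1 + 3*x^4/8


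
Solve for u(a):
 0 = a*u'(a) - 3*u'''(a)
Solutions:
 u(a) = C1 + Integral(C2*airyai(3^(2/3)*a/3) + C3*airybi(3^(2/3)*a/3), a)


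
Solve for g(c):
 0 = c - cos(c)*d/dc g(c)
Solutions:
 g(c) = C1 + Integral(c/cos(c), c)


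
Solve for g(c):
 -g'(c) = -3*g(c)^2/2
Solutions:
 g(c) = -2/(C1 + 3*c)


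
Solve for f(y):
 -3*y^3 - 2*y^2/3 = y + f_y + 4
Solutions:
 f(y) = C1 - 3*y^4/4 - 2*y^3/9 - y^2/2 - 4*y


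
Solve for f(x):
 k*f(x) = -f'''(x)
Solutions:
 f(x) = C1*exp(x*(-k)^(1/3)) + C2*exp(x*(-k)^(1/3)*(-1 + sqrt(3)*I)/2) + C3*exp(-x*(-k)^(1/3)*(1 + sqrt(3)*I)/2)


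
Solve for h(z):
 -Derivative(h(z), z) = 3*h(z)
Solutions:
 h(z) = C1*exp(-3*z)


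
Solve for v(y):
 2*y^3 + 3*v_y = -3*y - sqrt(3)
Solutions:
 v(y) = C1 - y^4/6 - y^2/2 - sqrt(3)*y/3


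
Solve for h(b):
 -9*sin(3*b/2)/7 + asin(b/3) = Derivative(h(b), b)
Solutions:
 h(b) = C1 + b*asin(b/3) + sqrt(9 - b^2) + 6*cos(3*b/2)/7


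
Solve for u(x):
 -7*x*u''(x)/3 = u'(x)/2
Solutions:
 u(x) = C1 + C2*x^(11/14)


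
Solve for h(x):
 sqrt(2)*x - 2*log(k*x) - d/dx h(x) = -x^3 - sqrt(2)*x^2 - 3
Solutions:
 h(x) = C1 + x^4/4 + sqrt(2)*x^3/3 + sqrt(2)*x^2/2 - 2*x*log(k*x) + 5*x


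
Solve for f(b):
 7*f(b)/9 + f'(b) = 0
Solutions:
 f(b) = C1*exp(-7*b/9)


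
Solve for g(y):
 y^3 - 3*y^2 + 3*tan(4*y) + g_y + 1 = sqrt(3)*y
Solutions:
 g(y) = C1 - y^4/4 + y^3 + sqrt(3)*y^2/2 - y + 3*log(cos(4*y))/4


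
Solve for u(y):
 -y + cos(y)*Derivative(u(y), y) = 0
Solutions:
 u(y) = C1 + Integral(y/cos(y), y)


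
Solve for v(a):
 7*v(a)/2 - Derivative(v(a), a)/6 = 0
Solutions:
 v(a) = C1*exp(21*a)


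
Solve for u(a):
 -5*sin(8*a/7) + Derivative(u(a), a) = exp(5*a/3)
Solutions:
 u(a) = C1 + 3*exp(5*a/3)/5 - 35*cos(8*a/7)/8


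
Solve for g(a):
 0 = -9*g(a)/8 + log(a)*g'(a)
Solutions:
 g(a) = C1*exp(9*li(a)/8)


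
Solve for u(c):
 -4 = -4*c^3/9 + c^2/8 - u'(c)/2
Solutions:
 u(c) = C1 - 2*c^4/9 + c^3/12 + 8*c


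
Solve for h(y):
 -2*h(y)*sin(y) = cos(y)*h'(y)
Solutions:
 h(y) = C1*cos(y)^2


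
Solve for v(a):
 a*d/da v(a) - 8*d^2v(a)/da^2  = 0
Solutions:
 v(a) = C1 + C2*erfi(a/4)


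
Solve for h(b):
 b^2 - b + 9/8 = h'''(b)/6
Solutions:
 h(b) = C1 + C2*b + C3*b^2 + b^5/10 - b^4/4 + 9*b^3/8


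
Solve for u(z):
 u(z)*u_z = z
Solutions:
 u(z) = -sqrt(C1 + z^2)
 u(z) = sqrt(C1 + z^2)


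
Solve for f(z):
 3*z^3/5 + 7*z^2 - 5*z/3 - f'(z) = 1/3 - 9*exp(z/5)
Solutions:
 f(z) = C1 + 3*z^4/20 + 7*z^3/3 - 5*z^2/6 - z/3 + 45*exp(z/5)


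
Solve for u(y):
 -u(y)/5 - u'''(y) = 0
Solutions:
 u(y) = C3*exp(-5^(2/3)*y/5) + (C1*sin(sqrt(3)*5^(2/3)*y/10) + C2*cos(sqrt(3)*5^(2/3)*y/10))*exp(5^(2/3)*y/10)


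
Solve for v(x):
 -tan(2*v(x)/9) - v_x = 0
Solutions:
 v(x) = -9*asin(C1*exp(-2*x/9))/2 + 9*pi/2
 v(x) = 9*asin(C1*exp(-2*x/9))/2


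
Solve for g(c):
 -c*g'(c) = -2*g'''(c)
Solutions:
 g(c) = C1 + Integral(C2*airyai(2^(2/3)*c/2) + C3*airybi(2^(2/3)*c/2), c)


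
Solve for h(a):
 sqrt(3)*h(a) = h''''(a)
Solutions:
 h(a) = C1*exp(-3^(1/8)*a) + C2*exp(3^(1/8)*a) + C3*sin(3^(1/8)*a) + C4*cos(3^(1/8)*a)


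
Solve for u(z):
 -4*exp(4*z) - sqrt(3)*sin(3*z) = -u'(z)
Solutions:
 u(z) = C1 + exp(4*z) - sqrt(3)*cos(3*z)/3


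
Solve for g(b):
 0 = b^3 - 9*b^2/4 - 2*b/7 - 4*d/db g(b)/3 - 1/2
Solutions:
 g(b) = C1 + 3*b^4/16 - 9*b^3/16 - 3*b^2/28 - 3*b/8


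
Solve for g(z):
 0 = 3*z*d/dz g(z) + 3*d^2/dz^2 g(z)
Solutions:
 g(z) = C1 + C2*erf(sqrt(2)*z/2)


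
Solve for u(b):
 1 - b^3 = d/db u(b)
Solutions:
 u(b) = C1 - b^4/4 + b


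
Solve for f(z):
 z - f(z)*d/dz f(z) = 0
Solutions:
 f(z) = -sqrt(C1 + z^2)
 f(z) = sqrt(C1 + z^2)


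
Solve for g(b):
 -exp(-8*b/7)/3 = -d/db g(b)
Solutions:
 g(b) = C1 - 7*exp(-8*b/7)/24


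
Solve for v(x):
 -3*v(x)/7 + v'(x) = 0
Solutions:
 v(x) = C1*exp(3*x/7)


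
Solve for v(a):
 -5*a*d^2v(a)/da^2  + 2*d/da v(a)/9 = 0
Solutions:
 v(a) = C1 + C2*a^(47/45)


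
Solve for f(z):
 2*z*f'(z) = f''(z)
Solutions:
 f(z) = C1 + C2*erfi(z)


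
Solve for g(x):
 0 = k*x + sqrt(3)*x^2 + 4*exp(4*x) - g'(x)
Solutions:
 g(x) = C1 + k*x^2/2 + sqrt(3)*x^3/3 + exp(4*x)


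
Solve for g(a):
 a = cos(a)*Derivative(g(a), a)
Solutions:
 g(a) = C1 + Integral(a/cos(a), a)


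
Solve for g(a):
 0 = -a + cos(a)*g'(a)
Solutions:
 g(a) = C1 + Integral(a/cos(a), a)


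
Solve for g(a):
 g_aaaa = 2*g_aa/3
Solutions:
 g(a) = C1 + C2*a + C3*exp(-sqrt(6)*a/3) + C4*exp(sqrt(6)*a/3)


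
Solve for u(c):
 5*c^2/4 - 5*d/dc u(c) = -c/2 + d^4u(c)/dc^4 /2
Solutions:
 u(c) = C1 + C4*exp(-10^(1/3)*c) + c^3/12 + c^2/20 + (C2*sin(10^(1/3)*sqrt(3)*c/2) + C3*cos(10^(1/3)*sqrt(3)*c/2))*exp(10^(1/3)*c/2)


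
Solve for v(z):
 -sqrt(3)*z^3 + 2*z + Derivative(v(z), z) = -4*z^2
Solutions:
 v(z) = C1 + sqrt(3)*z^4/4 - 4*z^3/3 - z^2


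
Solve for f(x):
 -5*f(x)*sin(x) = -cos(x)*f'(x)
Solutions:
 f(x) = C1/cos(x)^5


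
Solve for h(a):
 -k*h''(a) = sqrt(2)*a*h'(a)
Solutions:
 h(a) = C1 + C2*sqrt(k)*erf(2^(3/4)*a*sqrt(1/k)/2)


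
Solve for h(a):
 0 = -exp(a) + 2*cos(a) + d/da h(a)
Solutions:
 h(a) = C1 + exp(a) - 2*sin(a)


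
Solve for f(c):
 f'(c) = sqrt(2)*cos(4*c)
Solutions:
 f(c) = C1 + sqrt(2)*sin(4*c)/4


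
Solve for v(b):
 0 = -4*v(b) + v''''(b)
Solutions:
 v(b) = C1*exp(-sqrt(2)*b) + C2*exp(sqrt(2)*b) + C3*sin(sqrt(2)*b) + C4*cos(sqrt(2)*b)


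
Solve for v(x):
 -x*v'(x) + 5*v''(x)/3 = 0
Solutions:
 v(x) = C1 + C2*erfi(sqrt(30)*x/10)


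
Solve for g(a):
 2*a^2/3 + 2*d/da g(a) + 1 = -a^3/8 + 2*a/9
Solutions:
 g(a) = C1 - a^4/64 - a^3/9 + a^2/18 - a/2


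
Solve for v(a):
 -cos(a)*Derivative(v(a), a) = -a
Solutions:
 v(a) = C1 + Integral(a/cos(a), a)


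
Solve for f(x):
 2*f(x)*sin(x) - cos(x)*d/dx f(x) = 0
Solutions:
 f(x) = C1/cos(x)^2


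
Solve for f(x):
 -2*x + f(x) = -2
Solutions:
 f(x) = 2*x - 2


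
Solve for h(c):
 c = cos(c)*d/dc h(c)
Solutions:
 h(c) = C1 + Integral(c/cos(c), c)


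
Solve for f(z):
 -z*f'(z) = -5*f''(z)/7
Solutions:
 f(z) = C1 + C2*erfi(sqrt(70)*z/10)


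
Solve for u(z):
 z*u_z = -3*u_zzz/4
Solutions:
 u(z) = C1 + Integral(C2*airyai(-6^(2/3)*z/3) + C3*airybi(-6^(2/3)*z/3), z)


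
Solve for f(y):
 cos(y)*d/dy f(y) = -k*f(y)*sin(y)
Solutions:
 f(y) = C1*exp(k*log(cos(y)))


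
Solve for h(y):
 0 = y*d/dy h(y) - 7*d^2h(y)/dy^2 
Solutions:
 h(y) = C1 + C2*erfi(sqrt(14)*y/14)


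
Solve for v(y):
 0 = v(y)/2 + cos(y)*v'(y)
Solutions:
 v(y) = C1*(sin(y) - 1)^(1/4)/(sin(y) + 1)^(1/4)


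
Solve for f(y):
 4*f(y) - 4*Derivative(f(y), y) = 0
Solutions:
 f(y) = C1*exp(y)


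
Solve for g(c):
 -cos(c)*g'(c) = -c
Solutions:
 g(c) = C1 + Integral(c/cos(c), c)


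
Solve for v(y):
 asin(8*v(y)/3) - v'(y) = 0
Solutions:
 Integral(1/asin(8*_y/3), (_y, v(y))) = C1 + y


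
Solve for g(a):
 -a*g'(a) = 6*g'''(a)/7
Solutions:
 g(a) = C1 + Integral(C2*airyai(-6^(2/3)*7^(1/3)*a/6) + C3*airybi(-6^(2/3)*7^(1/3)*a/6), a)


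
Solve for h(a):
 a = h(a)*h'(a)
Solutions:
 h(a) = -sqrt(C1 + a^2)
 h(a) = sqrt(C1 + a^2)


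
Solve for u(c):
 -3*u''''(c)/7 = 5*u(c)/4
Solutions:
 u(c) = (C1*sin(3^(3/4)*35^(1/4)*c/6) + C2*cos(3^(3/4)*35^(1/4)*c/6))*exp(-3^(3/4)*35^(1/4)*c/6) + (C3*sin(3^(3/4)*35^(1/4)*c/6) + C4*cos(3^(3/4)*35^(1/4)*c/6))*exp(3^(3/4)*35^(1/4)*c/6)


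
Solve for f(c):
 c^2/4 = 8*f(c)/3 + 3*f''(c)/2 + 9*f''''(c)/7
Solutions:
 f(c) = 3*c^2/32 + (C1*sin(2^(3/4)*21^(1/4)*c*cos(atan(sqrt(2247)/21)/2)/3) + C2*cos(2^(3/4)*21^(1/4)*c*cos(atan(sqrt(2247)/21)/2)/3))*exp(-2^(3/4)*21^(1/4)*c*sin(atan(sqrt(2247)/21)/2)/3) + (C3*sin(2^(3/4)*21^(1/4)*c*cos(atan(sqrt(2247)/21)/2)/3) + C4*cos(2^(3/4)*21^(1/4)*c*cos(atan(sqrt(2247)/21)/2)/3))*exp(2^(3/4)*21^(1/4)*c*sin(atan(sqrt(2247)/21)/2)/3) - 27/256


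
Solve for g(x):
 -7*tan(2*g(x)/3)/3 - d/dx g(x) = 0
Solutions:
 g(x) = -3*asin(C1*exp(-14*x/9))/2 + 3*pi/2
 g(x) = 3*asin(C1*exp(-14*x/9))/2


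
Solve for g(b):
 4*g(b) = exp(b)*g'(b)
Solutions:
 g(b) = C1*exp(-4*exp(-b))


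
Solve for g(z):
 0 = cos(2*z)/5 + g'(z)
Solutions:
 g(z) = C1 - sin(2*z)/10


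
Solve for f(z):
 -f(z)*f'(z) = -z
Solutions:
 f(z) = -sqrt(C1 + z^2)
 f(z) = sqrt(C1 + z^2)


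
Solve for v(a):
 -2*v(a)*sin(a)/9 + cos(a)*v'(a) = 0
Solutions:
 v(a) = C1/cos(a)^(2/9)


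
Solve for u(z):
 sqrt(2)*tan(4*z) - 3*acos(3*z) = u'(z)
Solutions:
 u(z) = C1 - 3*z*acos(3*z) + sqrt(1 - 9*z^2) - sqrt(2)*log(cos(4*z))/4


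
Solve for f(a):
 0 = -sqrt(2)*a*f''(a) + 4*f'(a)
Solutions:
 f(a) = C1 + C2*a^(1 + 2*sqrt(2))


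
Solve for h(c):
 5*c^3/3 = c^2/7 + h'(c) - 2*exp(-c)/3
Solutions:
 h(c) = C1 + 5*c^4/12 - c^3/21 - 2*exp(-c)/3


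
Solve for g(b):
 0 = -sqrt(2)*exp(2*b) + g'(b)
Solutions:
 g(b) = C1 + sqrt(2)*exp(2*b)/2


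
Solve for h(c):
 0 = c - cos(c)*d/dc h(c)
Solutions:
 h(c) = C1 + Integral(c/cos(c), c)


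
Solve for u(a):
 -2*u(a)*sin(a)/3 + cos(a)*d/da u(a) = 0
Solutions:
 u(a) = C1/cos(a)^(2/3)


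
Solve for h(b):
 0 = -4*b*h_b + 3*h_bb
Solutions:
 h(b) = C1 + C2*erfi(sqrt(6)*b/3)


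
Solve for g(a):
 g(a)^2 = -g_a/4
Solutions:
 g(a) = 1/(C1 + 4*a)


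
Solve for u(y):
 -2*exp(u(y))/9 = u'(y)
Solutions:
 u(y) = log(1/(C1 + 2*y)) + 2*log(3)


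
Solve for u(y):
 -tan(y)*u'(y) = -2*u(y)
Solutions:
 u(y) = C1*sin(y)^2


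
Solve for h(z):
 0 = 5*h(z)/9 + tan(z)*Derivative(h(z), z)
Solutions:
 h(z) = C1/sin(z)^(5/9)


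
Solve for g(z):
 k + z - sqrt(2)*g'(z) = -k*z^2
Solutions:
 g(z) = C1 + sqrt(2)*k*z^3/6 + sqrt(2)*k*z/2 + sqrt(2)*z^2/4


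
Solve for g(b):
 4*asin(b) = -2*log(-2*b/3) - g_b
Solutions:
 g(b) = C1 - 2*b*log(-b) - 4*b*asin(b) - 2*b*log(2) + 2*b + 2*b*log(3) - 4*sqrt(1 - b^2)


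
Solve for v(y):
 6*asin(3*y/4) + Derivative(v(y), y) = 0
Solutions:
 v(y) = C1 - 6*y*asin(3*y/4) - 2*sqrt(16 - 9*y^2)


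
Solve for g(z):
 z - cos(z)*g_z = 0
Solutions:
 g(z) = C1 + Integral(z/cos(z), z)


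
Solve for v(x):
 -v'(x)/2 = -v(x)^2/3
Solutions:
 v(x) = -3/(C1 + 2*x)


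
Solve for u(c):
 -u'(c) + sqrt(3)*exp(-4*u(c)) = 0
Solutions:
 u(c) = log(-I*(C1 + 4*sqrt(3)*c)^(1/4))
 u(c) = log(I*(C1 + 4*sqrt(3)*c)^(1/4))
 u(c) = log(-(C1 + 4*sqrt(3)*c)^(1/4))
 u(c) = log(C1 + 4*sqrt(3)*c)/4


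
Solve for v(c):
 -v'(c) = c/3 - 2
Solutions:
 v(c) = C1 - c^2/6 + 2*c


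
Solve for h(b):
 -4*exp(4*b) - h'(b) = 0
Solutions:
 h(b) = C1 - exp(4*b)


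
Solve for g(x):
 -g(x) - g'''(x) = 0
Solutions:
 g(x) = C3*exp(-x) + (C1*sin(sqrt(3)*x/2) + C2*cos(sqrt(3)*x/2))*exp(x/2)


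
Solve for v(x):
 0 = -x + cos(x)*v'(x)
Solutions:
 v(x) = C1 + Integral(x/cos(x), x)


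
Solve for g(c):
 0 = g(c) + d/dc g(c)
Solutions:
 g(c) = C1*exp(-c)


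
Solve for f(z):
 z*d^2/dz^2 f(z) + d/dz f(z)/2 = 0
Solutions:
 f(z) = C1 + C2*sqrt(z)


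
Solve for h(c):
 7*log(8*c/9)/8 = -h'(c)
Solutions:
 h(c) = C1 - 7*c*log(c)/8 - 21*c*log(2)/8 + 7*c/8 + 7*c*log(3)/4


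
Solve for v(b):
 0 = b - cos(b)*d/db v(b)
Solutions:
 v(b) = C1 + Integral(b/cos(b), b)


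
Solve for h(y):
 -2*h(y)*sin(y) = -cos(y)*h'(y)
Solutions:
 h(y) = C1/cos(y)^2
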